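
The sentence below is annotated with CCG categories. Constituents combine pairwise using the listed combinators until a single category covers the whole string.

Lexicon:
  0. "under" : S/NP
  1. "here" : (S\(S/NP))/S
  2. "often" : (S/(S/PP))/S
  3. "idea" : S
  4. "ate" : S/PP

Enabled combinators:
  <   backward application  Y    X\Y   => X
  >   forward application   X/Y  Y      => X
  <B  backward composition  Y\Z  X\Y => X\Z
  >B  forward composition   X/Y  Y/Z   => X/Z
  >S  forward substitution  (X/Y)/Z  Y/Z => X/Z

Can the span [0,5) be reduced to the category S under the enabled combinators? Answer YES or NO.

YES

[0,5] S   <
  [0,1] "under" : S/NP
  [1,5] S\(S/NP)   >
    [1,2] "here" : (S\(S/NP))/S
    [2,5] S   >
      [2,4] S/(S/PP)   >
        [2,3] "often" : (S/(S/PP))/S
        [3,4] "idea" : S
      [4,5] "ate" : S/PP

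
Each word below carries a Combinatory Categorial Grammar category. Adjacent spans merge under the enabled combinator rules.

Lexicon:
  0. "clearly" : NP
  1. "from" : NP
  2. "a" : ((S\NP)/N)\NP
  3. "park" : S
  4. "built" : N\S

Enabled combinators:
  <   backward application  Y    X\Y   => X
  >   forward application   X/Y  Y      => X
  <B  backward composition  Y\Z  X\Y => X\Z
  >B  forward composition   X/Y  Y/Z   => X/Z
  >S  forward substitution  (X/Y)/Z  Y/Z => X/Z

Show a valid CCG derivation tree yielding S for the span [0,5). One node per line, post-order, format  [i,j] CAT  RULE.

[0,1] NP  lex  "clearly"
[1,2] NP  lex  "from"
[2,3] ((S\NP)/N)\NP  lex  "a"
[1,3] (S\NP)/N  <  k=2
[3,4] S  lex  "park"
[4,5] N\S  lex  "built"
[3,5] N  <  k=4
[1,5] S\NP  >  k=3
[0,5] S  <  k=1

[0,5] S   <
  [0,1] "clearly" : NP
  [1,5] S\NP   >
    [1,3] (S\NP)/N   <
      [1,2] "from" : NP
      [2,3] "a" : ((S\NP)/N)\NP
    [3,5] N   <
      [3,4] "park" : S
      [4,5] "built" : N\S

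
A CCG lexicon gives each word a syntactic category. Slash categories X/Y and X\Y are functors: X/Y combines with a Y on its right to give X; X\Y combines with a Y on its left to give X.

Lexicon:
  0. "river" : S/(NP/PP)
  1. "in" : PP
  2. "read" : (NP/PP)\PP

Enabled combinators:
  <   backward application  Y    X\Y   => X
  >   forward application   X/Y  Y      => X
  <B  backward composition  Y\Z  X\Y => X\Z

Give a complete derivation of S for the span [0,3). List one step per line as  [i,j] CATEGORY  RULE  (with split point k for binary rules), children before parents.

[0,3] S   >
  [0,1] "river" : S/(NP/PP)
  [1,3] NP/PP   <
    [1,2] "in" : PP
    [2,3] "read" : (NP/PP)\PP

[0,1] S/(NP/PP)  lex  "river"
[1,2] PP  lex  "in"
[2,3] (NP/PP)\PP  lex  "read"
[1,3] NP/PP  <  k=2
[0,3] S  >  k=1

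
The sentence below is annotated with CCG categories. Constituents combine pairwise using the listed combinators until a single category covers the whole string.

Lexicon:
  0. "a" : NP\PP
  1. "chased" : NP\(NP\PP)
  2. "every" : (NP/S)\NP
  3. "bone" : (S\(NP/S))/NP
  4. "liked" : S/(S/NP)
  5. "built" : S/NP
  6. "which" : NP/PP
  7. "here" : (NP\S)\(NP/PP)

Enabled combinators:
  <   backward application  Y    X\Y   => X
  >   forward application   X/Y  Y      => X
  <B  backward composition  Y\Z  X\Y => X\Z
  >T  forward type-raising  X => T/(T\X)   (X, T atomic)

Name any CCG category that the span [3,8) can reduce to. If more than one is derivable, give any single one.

[0,8] S   <
  [0,3] NP/S   <
    [0,2] NP   <
      [0,1] "a" : NP\PP
      [1,2] "chased" : NP\(NP\PP)
    [2,3] "every" : (NP/S)\NP
  [3,8] S\(NP/S)   >
    [3,4] "bone" : (S\(NP/S))/NP
    [4,8] NP   <
      [4,6] S   >
        [4,5] "liked" : S/(S/NP)
        [5,6] "built" : S/NP
      [6,8] NP\S   <
        [6,7] "which" : NP/PP
        [7,8] "here" : (NP\S)\(NP/PP)

S\(NP/S)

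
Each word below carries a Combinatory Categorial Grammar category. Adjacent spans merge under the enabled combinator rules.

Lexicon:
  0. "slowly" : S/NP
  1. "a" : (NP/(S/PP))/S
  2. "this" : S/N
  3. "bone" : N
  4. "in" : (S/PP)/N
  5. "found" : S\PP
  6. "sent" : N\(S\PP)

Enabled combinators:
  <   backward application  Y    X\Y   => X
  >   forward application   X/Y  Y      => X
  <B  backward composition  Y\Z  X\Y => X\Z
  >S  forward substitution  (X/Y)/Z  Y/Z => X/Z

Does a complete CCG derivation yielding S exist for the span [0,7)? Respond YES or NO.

[0,7] S   >
  [0,1] "slowly" : S/NP
  [1,7] NP   >
    [1,4] NP/(S/PP)   >
      [1,2] "a" : (NP/(S/PP))/S
      [2,4] S   >
        [2,3] "this" : S/N
        [3,4] "bone" : N
    [4,7] S/PP   >
      [4,5] "in" : (S/PP)/N
      [5,7] N   <
        [5,6] "found" : S\PP
        [6,7] "sent" : N\(S\PP)

YES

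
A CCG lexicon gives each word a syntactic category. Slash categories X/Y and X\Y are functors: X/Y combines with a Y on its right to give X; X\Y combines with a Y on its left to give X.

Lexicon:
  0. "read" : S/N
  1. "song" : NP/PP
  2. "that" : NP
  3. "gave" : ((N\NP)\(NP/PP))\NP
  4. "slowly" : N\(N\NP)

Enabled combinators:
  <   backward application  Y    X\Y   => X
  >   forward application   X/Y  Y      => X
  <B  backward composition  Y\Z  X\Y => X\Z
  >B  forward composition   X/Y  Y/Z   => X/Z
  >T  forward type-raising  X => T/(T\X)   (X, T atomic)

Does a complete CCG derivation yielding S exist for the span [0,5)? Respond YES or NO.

YES

[0,5] S   >
  [0,1] "read" : S/N
  [1,5] N   <
    [1,4] N\NP   <
      [1,2] "song" : NP/PP
      [2,4] (N\NP)\(NP/PP)   <
        [2,3] "that" : NP
        [3,4] "gave" : ((N\NP)\(NP/PP))\NP
    [4,5] "slowly" : N\(N\NP)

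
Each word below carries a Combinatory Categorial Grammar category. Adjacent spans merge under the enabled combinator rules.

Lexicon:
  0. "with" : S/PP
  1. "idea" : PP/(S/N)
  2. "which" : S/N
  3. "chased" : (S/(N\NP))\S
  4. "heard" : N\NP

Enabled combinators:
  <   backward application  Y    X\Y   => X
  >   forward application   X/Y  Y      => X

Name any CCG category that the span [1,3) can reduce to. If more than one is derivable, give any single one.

[0,5] S   >
  [0,4] S/(N\NP)   <
    [0,3] S   >
      [0,1] "with" : S/PP
      [1,3] PP   >
        [1,2] "idea" : PP/(S/N)
        [2,3] "which" : S/N
    [3,4] "chased" : (S/(N\NP))\S
  [4,5] "heard" : N\NP

PP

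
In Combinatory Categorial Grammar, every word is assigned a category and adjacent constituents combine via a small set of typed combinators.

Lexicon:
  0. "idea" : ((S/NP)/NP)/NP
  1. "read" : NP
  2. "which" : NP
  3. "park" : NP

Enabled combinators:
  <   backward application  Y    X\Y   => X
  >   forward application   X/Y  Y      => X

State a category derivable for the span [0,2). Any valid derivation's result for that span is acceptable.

[0,4] S   >
  [0,3] S/NP   >
    [0,2] (S/NP)/NP   >
      [0,1] "idea" : ((S/NP)/NP)/NP
      [1,2] "read" : NP
    [2,3] "which" : NP
  [3,4] "park" : NP

(S/NP)/NP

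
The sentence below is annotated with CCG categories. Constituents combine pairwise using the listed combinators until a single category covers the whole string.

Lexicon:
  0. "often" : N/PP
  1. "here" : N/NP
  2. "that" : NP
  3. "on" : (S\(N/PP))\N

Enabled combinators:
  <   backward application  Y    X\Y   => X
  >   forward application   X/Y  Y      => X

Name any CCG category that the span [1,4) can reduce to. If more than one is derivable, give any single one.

S\(N/PP)

[0,4] S   <
  [0,1] "often" : N/PP
  [1,4] S\(N/PP)   <
    [1,3] N   >
      [1,2] "here" : N/NP
      [2,3] "that" : NP
    [3,4] "on" : (S\(N/PP))\N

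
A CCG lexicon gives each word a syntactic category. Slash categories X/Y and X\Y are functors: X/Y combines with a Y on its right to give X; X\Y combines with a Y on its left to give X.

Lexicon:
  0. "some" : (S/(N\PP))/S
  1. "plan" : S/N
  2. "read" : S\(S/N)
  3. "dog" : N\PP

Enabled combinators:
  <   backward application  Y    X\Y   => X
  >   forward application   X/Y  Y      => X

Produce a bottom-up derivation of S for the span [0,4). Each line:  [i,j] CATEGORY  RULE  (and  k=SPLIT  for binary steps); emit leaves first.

[0,4] S   >
  [0,3] S/(N\PP)   >
    [0,1] "some" : (S/(N\PP))/S
    [1,3] S   <
      [1,2] "plan" : S/N
      [2,3] "read" : S\(S/N)
  [3,4] "dog" : N\PP

[0,1] (S/(N\PP))/S  lex  "some"
[1,2] S/N  lex  "plan"
[2,3] S\(S/N)  lex  "read"
[1,3] S  <  k=2
[0,3] S/(N\PP)  >  k=1
[3,4] N\PP  lex  "dog"
[0,4] S  >  k=3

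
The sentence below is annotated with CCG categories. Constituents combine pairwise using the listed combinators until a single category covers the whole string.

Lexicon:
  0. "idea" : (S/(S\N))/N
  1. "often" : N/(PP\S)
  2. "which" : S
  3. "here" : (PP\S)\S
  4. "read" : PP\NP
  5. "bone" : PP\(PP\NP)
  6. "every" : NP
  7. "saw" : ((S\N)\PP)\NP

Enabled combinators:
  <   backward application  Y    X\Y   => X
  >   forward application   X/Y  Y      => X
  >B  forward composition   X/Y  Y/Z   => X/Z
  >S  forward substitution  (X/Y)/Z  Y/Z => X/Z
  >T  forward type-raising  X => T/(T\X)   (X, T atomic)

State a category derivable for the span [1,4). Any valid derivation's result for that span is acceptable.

N

[0,8] S   >
  [0,4] S/(S\N)   >
    [0,1] "idea" : (S/(S\N))/N
    [1,4] N   >
      [1,2] "often" : N/(PP\S)
      [2,4] PP\S   <
        [2,3] "which" : S
        [3,4] "here" : (PP\S)\S
  [4,8] S\N   <
    [4,6] PP   <
      [4,5] "read" : PP\NP
      [5,6] "bone" : PP\(PP\NP)
    [6,8] (S\N)\PP   <
      [6,7] "every" : NP
      [7,8] "saw" : ((S\N)\PP)\NP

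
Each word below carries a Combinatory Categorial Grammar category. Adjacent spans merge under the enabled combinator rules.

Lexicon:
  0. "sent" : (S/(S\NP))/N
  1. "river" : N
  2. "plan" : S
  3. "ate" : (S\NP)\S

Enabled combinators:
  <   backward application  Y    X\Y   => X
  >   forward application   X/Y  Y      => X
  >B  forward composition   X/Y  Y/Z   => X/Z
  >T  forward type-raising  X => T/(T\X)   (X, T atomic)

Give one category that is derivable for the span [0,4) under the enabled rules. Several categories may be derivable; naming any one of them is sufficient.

[0,4] S   >
  [0,2] S/(S\NP)   >
    [0,1] "sent" : (S/(S\NP))/N
    [1,2] "river" : N
  [2,4] S\NP   <
    [2,3] "plan" : S
    [3,4] "ate" : (S\NP)\S

S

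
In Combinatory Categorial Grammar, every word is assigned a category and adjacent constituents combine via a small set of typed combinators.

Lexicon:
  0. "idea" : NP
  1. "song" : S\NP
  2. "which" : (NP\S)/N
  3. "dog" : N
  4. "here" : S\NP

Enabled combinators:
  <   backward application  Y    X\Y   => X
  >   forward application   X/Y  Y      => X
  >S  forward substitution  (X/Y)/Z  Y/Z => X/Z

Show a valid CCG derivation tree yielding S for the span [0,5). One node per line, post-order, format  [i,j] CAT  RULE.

[0,1] NP  lex  "idea"
[1,2] S\NP  lex  "song"
[0,2] S  <  k=1
[2,3] (NP\S)/N  lex  "which"
[3,4] N  lex  "dog"
[2,4] NP\S  >  k=3
[0,4] NP  <  k=2
[4,5] S\NP  lex  "here"
[0,5] S  <  k=4

[0,5] S   <
  [0,4] NP   <
    [0,2] S   <
      [0,1] "idea" : NP
      [1,2] "song" : S\NP
    [2,4] NP\S   >
      [2,3] "which" : (NP\S)/N
      [3,4] "dog" : N
  [4,5] "here" : S\NP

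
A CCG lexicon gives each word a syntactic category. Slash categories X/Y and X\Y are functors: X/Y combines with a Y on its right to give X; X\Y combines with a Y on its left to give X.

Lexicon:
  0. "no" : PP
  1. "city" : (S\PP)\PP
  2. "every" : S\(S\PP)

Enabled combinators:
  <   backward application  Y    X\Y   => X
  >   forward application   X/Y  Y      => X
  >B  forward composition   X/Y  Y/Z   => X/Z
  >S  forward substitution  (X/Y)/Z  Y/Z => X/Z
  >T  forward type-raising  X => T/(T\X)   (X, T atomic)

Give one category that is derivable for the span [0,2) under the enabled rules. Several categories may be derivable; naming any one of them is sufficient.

[0,3] S   <
  [0,2] S\PP   <
    [0,1] "no" : PP
    [1,2] "city" : (S\PP)\PP
  [2,3] "every" : S\(S\PP)

S\PP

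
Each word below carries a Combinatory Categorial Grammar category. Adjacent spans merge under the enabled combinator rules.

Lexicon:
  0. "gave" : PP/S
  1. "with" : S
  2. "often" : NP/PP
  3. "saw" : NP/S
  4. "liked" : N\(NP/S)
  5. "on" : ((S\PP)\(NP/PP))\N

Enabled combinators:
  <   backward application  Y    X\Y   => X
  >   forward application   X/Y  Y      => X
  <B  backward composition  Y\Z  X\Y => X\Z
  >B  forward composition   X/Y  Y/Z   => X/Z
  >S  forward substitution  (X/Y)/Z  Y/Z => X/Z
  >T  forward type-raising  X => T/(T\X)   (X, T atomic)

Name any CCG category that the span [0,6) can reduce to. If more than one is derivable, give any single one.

S

[0,6] S   <
  [0,2] PP   >
    [0,1] "gave" : PP/S
    [1,2] "with" : S
  [2,6] S\PP   <
    [2,3] "often" : NP/PP
    [3,6] (S\PP)\(NP/PP)   <
      [3,5] N   <
        [3,4] "saw" : NP/S
        [4,5] "liked" : N\(NP/S)
      [5,6] "on" : ((S\PP)\(NP/PP))\N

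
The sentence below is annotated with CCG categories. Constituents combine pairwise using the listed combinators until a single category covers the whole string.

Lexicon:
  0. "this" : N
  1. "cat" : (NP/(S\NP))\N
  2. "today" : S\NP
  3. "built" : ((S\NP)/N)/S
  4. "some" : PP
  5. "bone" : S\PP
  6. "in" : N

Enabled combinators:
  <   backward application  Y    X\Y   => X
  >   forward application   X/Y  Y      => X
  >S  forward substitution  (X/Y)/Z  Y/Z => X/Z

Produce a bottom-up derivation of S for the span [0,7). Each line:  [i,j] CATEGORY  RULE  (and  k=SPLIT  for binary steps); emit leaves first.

[0,7] S   <
  [0,3] NP   >
    [0,2] NP/(S\NP)   <
      [0,1] "this" : N
      [1,2] "cat" : (NP/(S\NP))\N
    [2,3] "today" : S\NP
  [3,7] S\NP   >
    [3,6] (S\NP)/N   >
      [3,4] "built" : ((S\NP)/N)/S
      [4,6] S   <
        [4,5] "some" : PP
        [5,6] "bone" : S\PP
    [6,7] "in" : N

[0,1] N  lex  "this"
[1,2] (NP/(S\NP))\N  lex  "cat"
[0,2] NP/(S\NP)  <  k=1
[2,3] S\NP  lex  "today"
[0,3] NP  >  k=2
[3,4] ((S\NP)/N)/S  lex  "built"
[4,5] PP  lex  "some"
[5,6] S\PP  lex  "bone"
[4,6] S  <  k=5
[3,6] (S\NP)/N  >  k=4
[6,7] N  lex  "in"
[3,7] S\NP  >  k=6
[0,7] S  <  k=3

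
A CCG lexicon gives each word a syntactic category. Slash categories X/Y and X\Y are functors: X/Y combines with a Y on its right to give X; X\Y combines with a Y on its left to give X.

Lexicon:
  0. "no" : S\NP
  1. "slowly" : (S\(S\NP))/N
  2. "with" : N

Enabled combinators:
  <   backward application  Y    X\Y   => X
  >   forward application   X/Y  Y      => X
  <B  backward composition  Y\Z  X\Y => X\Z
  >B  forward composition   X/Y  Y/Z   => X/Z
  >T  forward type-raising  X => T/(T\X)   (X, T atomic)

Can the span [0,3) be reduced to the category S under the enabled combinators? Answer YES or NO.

YES

[0,3] S   <
  [0,1] "no" : S\NP
  [1,3] S\(S\NP)   >
    [1,2] "slowly" : (S\(S\NP))/N
    [2,3] "with" : N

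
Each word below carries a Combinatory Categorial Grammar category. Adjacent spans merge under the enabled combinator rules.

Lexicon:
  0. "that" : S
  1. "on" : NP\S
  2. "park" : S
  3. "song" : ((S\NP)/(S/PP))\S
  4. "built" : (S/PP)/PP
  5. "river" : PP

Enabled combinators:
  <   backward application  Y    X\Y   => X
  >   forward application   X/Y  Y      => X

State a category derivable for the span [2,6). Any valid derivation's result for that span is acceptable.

S\NP

[0,6] S   <
  [0,2] NP   <
    [0,1] "that" : S
    [1,2] "on" : NP\S
  [2,6] S\NP   >
    [2,4] (S\NP)/(S/PP)   <
      [2,3] "park" : S
      [3,4] "song" : ((S\NP)/(S/PP))\S
    [4,6] S/PP   >
      [4,5] "built" : (S/PP)/PP
      [5,6] "river" : PP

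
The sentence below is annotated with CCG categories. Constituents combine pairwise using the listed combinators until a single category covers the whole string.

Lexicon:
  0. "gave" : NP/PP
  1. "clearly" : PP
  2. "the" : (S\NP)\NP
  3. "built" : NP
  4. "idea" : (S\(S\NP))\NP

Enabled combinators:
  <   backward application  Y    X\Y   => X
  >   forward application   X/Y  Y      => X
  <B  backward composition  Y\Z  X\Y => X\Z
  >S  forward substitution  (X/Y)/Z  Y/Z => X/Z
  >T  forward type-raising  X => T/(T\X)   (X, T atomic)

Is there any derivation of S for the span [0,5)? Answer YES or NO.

YES

[0,5] S   <
  [0,3] S\NP   <
    [0,2] NP   >
      [0,1] "gave" : NP/PP
      [1,2] "clearly" : PP
    [2,3] "the" : (S\NP)\NP
  [3,5] S\(S\NP)   <
    [3,4] "built" : NP
    [4,5] "idea" : (S\(S\NP))\NP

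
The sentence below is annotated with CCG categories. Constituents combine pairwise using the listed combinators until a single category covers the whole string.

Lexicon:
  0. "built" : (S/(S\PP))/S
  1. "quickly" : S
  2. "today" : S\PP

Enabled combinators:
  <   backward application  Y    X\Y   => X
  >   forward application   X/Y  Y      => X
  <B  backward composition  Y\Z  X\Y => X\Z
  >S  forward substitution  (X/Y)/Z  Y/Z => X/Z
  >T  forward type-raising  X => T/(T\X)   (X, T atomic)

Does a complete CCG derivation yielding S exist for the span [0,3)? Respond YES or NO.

YES

[0,3] S   >
  [0,2] S/(S\PP)   >
    [0,1] "built" : (S/(S\PP))/S
    [1,2] "quickly" : S
  [2,3] "today" : S\PP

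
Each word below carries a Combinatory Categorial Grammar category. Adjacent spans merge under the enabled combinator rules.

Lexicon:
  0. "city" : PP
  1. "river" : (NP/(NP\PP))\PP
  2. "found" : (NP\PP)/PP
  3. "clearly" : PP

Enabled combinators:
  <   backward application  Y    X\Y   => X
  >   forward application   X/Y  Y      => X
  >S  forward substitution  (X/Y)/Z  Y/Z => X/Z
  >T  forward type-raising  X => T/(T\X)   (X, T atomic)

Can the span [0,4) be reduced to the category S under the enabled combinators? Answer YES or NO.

NO

PP (NP/(NP\PP))\PP (NP\PP)/PP PP
CKY chart[0,4] = {N/(N\NP), NP, NP/(NP\NP), PP/(PP\NP), S/(S\NP)}; S ∉ chart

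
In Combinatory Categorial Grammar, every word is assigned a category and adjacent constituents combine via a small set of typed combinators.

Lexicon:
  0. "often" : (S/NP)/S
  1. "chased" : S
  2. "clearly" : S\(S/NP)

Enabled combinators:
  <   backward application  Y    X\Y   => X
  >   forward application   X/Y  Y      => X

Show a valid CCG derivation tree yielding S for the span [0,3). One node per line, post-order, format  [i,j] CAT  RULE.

[0,3] S   <
  [0,2] S/NP   >
    [0,1] "often" : (S/NP)/S
    [1,2] "chased" : S
  [2,3] "clearly" : S\(S/NP)

[0,1] (S/NP)/S  lex  "often"
[1,2] S  lex  "chased"
[0,2] S/NP  >  k=1
[2,3] S\(S/NP)  lex  "clearly"
[0,3] S  <  k=2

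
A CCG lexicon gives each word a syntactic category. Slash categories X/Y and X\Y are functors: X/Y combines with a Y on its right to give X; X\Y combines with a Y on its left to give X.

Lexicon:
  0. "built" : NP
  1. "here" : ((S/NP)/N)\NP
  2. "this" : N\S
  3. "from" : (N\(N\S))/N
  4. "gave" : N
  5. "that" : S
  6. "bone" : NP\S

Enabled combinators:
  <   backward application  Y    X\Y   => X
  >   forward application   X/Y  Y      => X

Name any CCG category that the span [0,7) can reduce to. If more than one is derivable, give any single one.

[0,7] S   >
  [0,5] S/NP   >
    [0,2] (S/NP)/N   <
      [0,1] "built" : NP
      [1,2] "here" : ((S/NP)/N)\NP
    [2,5] N   <
      [2,3] "this" : N\S
      [3,5] N\(N\S)   >
        [3,4] "from" : (N\(N\S))/N
        [4,5] "gave" : N
  [5,7] NP   <
    [5,6] "that" : S
    [6,7] "bone" : NP\S

S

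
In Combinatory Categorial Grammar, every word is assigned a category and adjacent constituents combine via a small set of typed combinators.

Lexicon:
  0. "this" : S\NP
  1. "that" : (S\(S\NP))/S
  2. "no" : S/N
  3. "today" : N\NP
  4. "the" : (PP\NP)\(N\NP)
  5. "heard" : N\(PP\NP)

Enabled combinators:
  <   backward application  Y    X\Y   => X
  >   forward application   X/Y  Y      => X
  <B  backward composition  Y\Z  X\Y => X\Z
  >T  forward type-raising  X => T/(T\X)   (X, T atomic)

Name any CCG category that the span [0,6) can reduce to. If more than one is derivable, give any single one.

S

[0,6] S   <
  [0,1] "this" : S\NP
  [1,6] S\(S\NP)   >
    [1,2] "that" : (S\(S\NP))/S
    [2,6] S   >
      [2,3] "no" : S/N
      [3,6] N   <
        [3,5] PP\NP   <
          [3,4] "today" : N\NP
          [4,5] "the" : (PP\NP)\(N\NP)
        [5,6] "heard" : N\(PP\NP)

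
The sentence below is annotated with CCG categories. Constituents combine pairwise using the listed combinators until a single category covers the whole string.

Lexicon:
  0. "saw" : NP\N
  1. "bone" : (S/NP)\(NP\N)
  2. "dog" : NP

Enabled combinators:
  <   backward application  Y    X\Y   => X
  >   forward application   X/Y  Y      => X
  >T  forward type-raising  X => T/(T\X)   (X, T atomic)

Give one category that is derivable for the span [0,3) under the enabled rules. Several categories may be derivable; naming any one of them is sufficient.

[0,3] S   >
  [0,2] S/NP   <
    [0,1] "saw" : NP\N
    [1,2] "bone" : (S/NP)\(NP\N)
  [2,3] "dog" : NP

S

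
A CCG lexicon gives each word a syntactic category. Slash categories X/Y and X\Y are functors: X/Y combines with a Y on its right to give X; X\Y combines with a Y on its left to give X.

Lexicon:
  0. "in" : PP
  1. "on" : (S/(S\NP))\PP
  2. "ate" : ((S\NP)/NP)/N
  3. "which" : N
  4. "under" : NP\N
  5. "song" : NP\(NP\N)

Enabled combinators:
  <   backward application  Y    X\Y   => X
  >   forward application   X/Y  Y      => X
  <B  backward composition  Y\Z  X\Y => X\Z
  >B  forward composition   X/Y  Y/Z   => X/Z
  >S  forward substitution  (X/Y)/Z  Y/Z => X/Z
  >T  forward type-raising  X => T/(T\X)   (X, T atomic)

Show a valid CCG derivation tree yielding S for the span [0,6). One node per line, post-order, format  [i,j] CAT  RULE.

[0,1] PP  lex  "in"
[1,2] (S/(S\NP))\PP  lex  "on"
[0,2] S/(S\NP)  <  k=1
[2,3] ((S\NP)/NP)/N  lex  "ate"
[3,4] N  lex  "which"
[2,4] (S\NP)/NP  >  k=3
[4,5] NP\N  lex  "under"
[5,6] NP\(NP\N)  lex  "song"
[4,6] NP  <  k=5
[2,6] S\NP  >  k=4
[0,6] S  >  k=2

[0,6] S   >
  [0,2] S/(S\NP)   <
    [0,1] "in" : PP
    [1,2] "on" : (S/(S\NP))\PP
  [2,6] S\NP   >
    [2,4] (S\NP)/NP   >
      [2,3] "ate" : ((S\NP)/NP)/N
      [3,4] "which" : N
    [4,6] NP   <
      [4,5] "under" : NP\N
      [5,6] "song" : NP\(NP\N)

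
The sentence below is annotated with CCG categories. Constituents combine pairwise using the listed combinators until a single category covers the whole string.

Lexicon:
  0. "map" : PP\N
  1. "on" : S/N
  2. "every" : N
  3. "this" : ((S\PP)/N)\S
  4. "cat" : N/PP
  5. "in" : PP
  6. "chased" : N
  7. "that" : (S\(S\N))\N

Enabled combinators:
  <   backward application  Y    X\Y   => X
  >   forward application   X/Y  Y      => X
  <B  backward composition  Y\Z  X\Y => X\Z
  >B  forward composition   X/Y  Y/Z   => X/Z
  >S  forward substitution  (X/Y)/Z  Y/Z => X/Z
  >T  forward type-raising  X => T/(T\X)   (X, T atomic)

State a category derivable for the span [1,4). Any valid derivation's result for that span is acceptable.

[0,8] S   <
  [0,6] S\N   <B
    [0,1] "map" : PP\N
    [1,6] S\PP   >
      [1,4] (S\PP)/N   <
        [1,3] S   >
          [1,2] "on" : S/N
          [2,3] "every" : N
        [3,4] "this" : ((S\PP)/N)\S
      [4,6] N   >
        [4,5] "cat" : N/PP
        [5,6] "in" : PP
  [6,8] S\(S\N)   <
    [6,7] "chased" : N
    [7,8] "that" : (S\(S\N))\N

(S\PP)/N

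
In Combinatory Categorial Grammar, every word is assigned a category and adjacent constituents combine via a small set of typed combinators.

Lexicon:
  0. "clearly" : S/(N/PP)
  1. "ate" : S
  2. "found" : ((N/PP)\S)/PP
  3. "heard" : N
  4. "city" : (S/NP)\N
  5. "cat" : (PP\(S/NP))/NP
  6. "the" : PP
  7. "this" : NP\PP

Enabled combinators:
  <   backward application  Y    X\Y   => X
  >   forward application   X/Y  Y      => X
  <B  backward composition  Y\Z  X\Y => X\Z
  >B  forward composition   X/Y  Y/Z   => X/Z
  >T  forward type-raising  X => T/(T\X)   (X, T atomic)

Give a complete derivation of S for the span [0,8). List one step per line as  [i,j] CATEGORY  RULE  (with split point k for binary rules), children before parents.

[0,8] S   >
  [0,1] "clearly" : S/(N/PP)
  [1,8] N/PP   <
    [1,2] "ate" : S
    [2,8] (N/PP)\S   >
      [2,3] "found" : ((N/PP)\S)/PP
      [3,8] PP   <
        [3,5] S/NP   <
          [3,4] "heard" : N
          [4,5] "city" : (S/NP)\N
        [5,8] PP\(S/NP)   >
          [5,6] "cat" : (PP\(S/NP))/NP
          [6,8] NP   <
            [6,7] "the" : PP
            [7,8] "this" : NP\PP

[0,1] S/(N/PP)  lex  "clearly"
[1,2] S  lex  "ate"
[2,3] ((N/PP)\S)/PP  lex  "found"
[3,4] N  lex  "heard"
[4,5] (S/NP)\N  lex  "city"
[3,5] S/NP  <  k=4
[5,6] (PP\(S/NP))/NP  lex  "cat"
[6,7] PP  lex  "the"
[7,8] NP\PP  lex  "this"
[6,8] NP  <  k=7
[5,8] PP\(S/NP)  >  k=6
[3,8] PP  <  k=5
[2,8] (N/PP)\S  >  k=3
[1,8] N/PP  <  k=2
[0,8] S  >  k=1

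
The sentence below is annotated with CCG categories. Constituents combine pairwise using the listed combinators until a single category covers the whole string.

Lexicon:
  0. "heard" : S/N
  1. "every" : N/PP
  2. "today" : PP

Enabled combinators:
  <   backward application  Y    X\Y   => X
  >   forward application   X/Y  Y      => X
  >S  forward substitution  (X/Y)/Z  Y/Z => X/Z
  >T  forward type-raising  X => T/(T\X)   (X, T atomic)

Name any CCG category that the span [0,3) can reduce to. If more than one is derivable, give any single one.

S

[0,3] S   >
  [0,1] "heard" : S/N
  [1,3] N   >
    [1,2] "every" : N/PP
    [2,3] "today" : PP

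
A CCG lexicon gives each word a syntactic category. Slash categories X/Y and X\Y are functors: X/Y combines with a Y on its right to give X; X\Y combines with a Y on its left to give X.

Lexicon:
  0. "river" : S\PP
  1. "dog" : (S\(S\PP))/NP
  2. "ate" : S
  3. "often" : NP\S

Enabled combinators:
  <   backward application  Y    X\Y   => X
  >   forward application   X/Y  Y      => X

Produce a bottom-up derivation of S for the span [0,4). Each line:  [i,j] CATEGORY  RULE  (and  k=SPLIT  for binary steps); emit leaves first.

[0,4] S   <
  [0,1] "river" : S\PP
  [1,4] S\(S\PP)   >
    [1,2] "dog" : (S\(S\PP))/NP
    [2,4] NP   <
      [2,3] "ate" : S
      [3,4] "often" : NP\S

[0,1] S\PP  lex  "river"
[1,2] (S\(S\PP))/NP  lex  "dog"
[2,3] S  lex  "ate"
[3,4] NP\S  lex  "often"
[2,4] NP  <  k=3
[1,4] S\(S\PP)  >  k=2
[0,4] S  <  k=1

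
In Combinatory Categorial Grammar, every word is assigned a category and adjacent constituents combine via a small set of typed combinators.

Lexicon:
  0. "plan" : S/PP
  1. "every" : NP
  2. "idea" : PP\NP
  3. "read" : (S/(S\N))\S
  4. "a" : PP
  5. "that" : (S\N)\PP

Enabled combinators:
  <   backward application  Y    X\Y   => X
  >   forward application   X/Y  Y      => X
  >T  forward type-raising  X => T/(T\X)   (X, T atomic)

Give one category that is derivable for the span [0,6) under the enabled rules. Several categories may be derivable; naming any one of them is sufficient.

[0,6] S   >
  [0,4] S/(S\N)   <
    [0,3] S   >
      [0,1] "plan" : S/PP
      [1,3] PP   <
        [1,2] "every" : NP
        [2,3] "idea" : PP\NP
    [3,4] "read" : (S/(S\N))\S
  [4,6] S\N   <
    [4,5] "a" : PP
    [5,6] "that" : (S\N)\PP

S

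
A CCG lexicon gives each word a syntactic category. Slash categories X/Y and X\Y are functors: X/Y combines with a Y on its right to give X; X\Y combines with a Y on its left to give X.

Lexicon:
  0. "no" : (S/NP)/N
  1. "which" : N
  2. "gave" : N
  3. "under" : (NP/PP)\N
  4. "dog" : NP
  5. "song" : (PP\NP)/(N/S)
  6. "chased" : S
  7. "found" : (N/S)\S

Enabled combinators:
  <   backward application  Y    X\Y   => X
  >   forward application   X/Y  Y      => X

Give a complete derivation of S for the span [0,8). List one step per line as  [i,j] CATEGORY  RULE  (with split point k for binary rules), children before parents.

[0,8] S   >
  [0,2] S/NP   >
    [0,1] "no" : (S/NP)/N
    [1,2] "which" : N
  [2,8] NP   >
    [2,4] NP/PP   <
      [2,3] "gave" : N
      [3,4] "under" : (NP/PP)\N
    [4,8] PP   <
      [4,5] "dog" : NP
      [5,8] PP\NP   >
        [5,6] "song" : (PP\NP)/(N/S)
        [6,8] N/S   <
          [6,7] "chased" : S
          [7,8] "found" : (N/S)\S

[0,1] (S/NP)/N  lex  "no"
[1,2] N  lex  "which"
[0,2] S/NP  >  k=1
[2,3] N  lex  "gave"
[3,4] (NP/PP)\N  lex  "under"
[2,4] NP/PP  <  k=3
[4,5] NP  lex  "dog"
[5,6] (PP\NP)/(N/S)  lex  "song"
[6,7] S  lex  "chased"
[7,8] (N/S)\S  lex  "found"
[6,8] N/S  <  k=7
[5,8] PP\NP  >  k=6
[4,8] PP  <  k=5
[2,8] NP  >  k=4
[0,8] S  >  k=2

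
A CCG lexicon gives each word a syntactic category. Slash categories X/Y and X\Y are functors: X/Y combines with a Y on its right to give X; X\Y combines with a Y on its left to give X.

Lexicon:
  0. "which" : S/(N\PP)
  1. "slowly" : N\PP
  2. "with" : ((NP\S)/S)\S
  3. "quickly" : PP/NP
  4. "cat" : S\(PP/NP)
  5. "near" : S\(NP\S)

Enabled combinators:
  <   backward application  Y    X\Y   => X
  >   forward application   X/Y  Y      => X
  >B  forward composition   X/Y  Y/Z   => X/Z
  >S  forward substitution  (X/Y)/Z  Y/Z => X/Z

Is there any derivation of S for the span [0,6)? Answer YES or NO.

[0,6] S   <
  [0,5] NP\S   >
    [0,3] (NP\S)/S   <
      [0,2] S   >
        [0,1] "which" : S/(N\PP)
        [1,2] "slowly" : N\PP
      [2,3] "with" : ((NP\S)/S)\S
    [3,5] S   <
      [3,4] "quickly" : PP/NP
      [4,5] "cat" : S\(PP/NP)
  [5,6] "near" : S\(NP\S)

YES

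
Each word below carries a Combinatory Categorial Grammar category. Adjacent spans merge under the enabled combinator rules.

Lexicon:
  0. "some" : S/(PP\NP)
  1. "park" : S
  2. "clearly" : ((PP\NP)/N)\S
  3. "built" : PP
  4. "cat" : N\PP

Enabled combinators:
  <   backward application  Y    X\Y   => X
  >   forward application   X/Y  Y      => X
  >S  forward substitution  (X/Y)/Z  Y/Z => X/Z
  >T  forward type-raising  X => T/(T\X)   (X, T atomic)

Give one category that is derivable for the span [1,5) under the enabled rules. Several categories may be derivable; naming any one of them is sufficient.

PP\NP

[0,5] S   >
  [0,1] "some" : S/(PP\NP)
  [1,5] PP\NP   >
    [1,3] (PP\NP)/N   <
      [1,2] "park" : S
      [2,3] "clearly" : ((PP\NP)/N)\S
    [3,5] N   <
      [3,4] "built" : PP
      [4,5] "cat" : N\PP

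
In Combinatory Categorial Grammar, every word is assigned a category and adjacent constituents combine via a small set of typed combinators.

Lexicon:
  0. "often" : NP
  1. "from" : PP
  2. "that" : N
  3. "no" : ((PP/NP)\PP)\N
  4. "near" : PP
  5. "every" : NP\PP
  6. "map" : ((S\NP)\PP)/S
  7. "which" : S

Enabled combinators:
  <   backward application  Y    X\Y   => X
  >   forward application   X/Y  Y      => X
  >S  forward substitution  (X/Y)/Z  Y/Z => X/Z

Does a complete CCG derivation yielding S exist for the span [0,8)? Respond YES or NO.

YES

[0,8] S   <
  [0,1] "often" : NP
  [1,8] S\NP   <
    [1,6] PP   >
      [1,4] PP/NP   <
        [1,2] "from" : PP
        [2,4] (PP/NP)\PP   <
          [2,3] "that" : N
          [3,4] "no" : ((PP/NP)\PP)\N
      [4,6] NP   <
        [4,5] "near" : PP
        [5,6] "every" : NP\PP
    [6,8] (S\NP)\PP   >
      [6,7] "map" : ((S\NP)\PP)/S
      [7,8] "which" : S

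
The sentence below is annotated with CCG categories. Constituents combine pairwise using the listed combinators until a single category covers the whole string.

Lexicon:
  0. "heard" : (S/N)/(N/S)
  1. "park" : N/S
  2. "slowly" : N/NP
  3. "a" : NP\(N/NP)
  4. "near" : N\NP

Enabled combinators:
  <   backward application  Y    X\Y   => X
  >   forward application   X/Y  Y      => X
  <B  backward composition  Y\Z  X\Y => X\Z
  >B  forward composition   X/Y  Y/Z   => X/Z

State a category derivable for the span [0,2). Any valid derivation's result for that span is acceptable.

[0,5] S   >
  [0,2] S/N   >
    [0,1] "heard" : (S/N)/(N/S)
    [1,2] "park" : N/S
  [2,5] N   <
    [2,4] NP   <
      [2,3] "slowly" : N/NP
      [3,4] "a" : NP\(N/NP)
    [4,5] "near" : N\NP

S/N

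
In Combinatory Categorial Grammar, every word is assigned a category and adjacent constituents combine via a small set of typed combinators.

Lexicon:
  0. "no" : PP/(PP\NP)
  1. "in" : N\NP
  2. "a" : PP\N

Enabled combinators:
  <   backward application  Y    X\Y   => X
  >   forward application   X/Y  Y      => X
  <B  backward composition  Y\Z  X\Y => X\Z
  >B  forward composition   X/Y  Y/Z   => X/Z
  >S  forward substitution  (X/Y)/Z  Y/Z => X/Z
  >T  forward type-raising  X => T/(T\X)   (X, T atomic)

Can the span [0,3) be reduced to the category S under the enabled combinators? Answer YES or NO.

PP/(PP\NP) N\NP PP\N
CKY chart[0,3] = {N/(N\PP), NP/(NP\PP), PP, PP/(PP\PP), S/(S\PP)}; S ∉ chart

NO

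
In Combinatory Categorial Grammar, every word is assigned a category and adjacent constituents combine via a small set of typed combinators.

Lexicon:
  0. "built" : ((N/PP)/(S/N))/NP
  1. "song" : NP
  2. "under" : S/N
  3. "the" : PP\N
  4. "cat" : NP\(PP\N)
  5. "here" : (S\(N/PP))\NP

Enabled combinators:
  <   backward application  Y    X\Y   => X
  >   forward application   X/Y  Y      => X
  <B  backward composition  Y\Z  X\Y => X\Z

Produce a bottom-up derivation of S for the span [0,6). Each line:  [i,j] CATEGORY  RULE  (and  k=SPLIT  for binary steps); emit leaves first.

[0,6] S   <
  [0,3] N/PP   >
    [0,2] (N/PP)/(S/N)   >
      [0,1] "built" : ((N/PP)/(S/N))/NP
      [1,2] "song" : NP
    [2,3] "under" : S/N
  [3,6] S\(N/PP)   <
    [3,5] NP   <
      [3,4] "the" : PP\N
      [4,5] "cat" : NP\(PP\N)
    [5,6] "here" : (S\(N/PP))\NP

[0,1] ((N/PP)/(S/N))/NP  lex  "built"
[1,2] NP  lex  "song"
[0,2] (N/PP)/(S/N)  >  k=1
[2,3] S/N  lex  "under"
[0,3] N/PP  >  k=2
[3,4] PP\N  lex  "the"
[4,5] NP\(PP\N)  lex  "cat"
[3,5] NP  <  k=4
[5,6] (S\(N/PP))\NP  lex  "here"
[3,6] S\(N/PP)  <  k=5
[0,6] S  <  k=3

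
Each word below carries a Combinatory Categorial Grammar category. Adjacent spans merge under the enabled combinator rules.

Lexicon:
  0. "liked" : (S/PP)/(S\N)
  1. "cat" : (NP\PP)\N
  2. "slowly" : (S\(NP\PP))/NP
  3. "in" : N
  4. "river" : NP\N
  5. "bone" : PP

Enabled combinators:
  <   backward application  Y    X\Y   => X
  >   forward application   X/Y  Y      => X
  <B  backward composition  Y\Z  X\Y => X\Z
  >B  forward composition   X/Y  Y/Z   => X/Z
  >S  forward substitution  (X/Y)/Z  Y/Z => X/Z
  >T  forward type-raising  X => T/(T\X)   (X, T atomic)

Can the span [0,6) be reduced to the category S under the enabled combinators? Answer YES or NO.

[0,6] S   >
  [0,5] S/PP   >
    [0,1] "liked" : (S/PP)/(S\N)
    [1,5] S\N   <B
      [1,2] "cat" : (NP\PP)\N
      [2,5] S\(NP\PP)   >
        [2,3] "slowly" : (S\(NP\PP))/NP
        [3,5] NP   >
          [3,4] NP/(NP\N)   >T
            [3,4] "in" : N
          [4,5] "river" : NP\N
  [5,6] "bone" : PP

YES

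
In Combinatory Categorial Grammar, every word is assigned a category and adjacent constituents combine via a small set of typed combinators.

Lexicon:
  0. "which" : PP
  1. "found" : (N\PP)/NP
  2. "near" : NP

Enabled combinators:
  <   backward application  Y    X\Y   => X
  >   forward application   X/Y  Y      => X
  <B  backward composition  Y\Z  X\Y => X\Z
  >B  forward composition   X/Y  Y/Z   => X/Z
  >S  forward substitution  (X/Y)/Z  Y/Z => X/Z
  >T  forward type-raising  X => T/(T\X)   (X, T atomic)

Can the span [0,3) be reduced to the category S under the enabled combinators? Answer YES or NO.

PP (N\PP)/NP NP
CKY chart[0,3] = {N, N/(NP\NP), N/(N\N), NP/(NP\N), PP/(PP\N), S/(S\N)}; S ∉ chart

NO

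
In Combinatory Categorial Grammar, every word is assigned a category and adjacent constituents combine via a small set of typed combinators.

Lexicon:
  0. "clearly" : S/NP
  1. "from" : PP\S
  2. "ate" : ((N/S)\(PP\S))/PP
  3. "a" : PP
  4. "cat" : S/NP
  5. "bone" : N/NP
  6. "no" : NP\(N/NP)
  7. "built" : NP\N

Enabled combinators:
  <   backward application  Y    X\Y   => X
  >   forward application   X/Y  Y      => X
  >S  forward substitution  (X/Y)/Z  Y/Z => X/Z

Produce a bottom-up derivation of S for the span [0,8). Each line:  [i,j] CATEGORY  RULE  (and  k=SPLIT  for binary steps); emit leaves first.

[0,8] S   >
  [0,1] "clearly" : S/NP
  [1,8] NP   <
    [1,7] N   >
      [1,4] N/S   <
        [1,2] "from" : PP\S
        [2,4] (N/S)\(PP\S)   >
          [2,3] "ate" : ((N/S)\(PP\S))/PP
          [3,4] "a" : PP
      [4,7] S   >
        [4,5] "cat" : S/NP
        [5,7] NP   <
          [5,6] "bone" : N/NP
          [6,7] "no" : NP\(N/NP)
    [7,8] "built" : NP\N

[0,1] S/NP  lex  "clearly"
[1,2] PP\S  lex  "from"
[2,3] ((N/S)\(PP\S))/PP  lex  "ate"
[3,4] PP  lex  "a"
[2,4] (N/S)\(PP\S)  >  k=3
[1,4] N/S  <  k=2
[4,5] S/NP  lex  "cat"
[5,6] N/NP  lex  "bone"
[6,7] NP\(N/NP)  lex  "no"
[5,7] NP  <  k=6
[4,7] S  >  k=5
[1,7] N  >  k=4
[7,8] NP\N  lex  "built"
[1,8] NP  <  k=7
[0,8] S  >  k=1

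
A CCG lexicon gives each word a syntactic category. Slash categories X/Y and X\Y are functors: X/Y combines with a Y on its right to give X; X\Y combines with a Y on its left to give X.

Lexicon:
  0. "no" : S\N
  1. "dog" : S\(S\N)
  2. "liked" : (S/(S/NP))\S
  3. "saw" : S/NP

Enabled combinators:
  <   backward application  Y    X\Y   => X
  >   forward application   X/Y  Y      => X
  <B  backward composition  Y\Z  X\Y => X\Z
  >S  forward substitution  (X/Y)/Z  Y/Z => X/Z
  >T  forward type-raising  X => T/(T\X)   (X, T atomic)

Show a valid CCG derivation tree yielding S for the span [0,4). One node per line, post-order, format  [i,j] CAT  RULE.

[0,1] S\N  lex  "no"
[1,2] S\(S\N)  lex  "dog"
[0,2] S  <  k=1
[2,3] (S/(S/NP))\S  lex  "liked"
[0,3] S/(S/NP)  <  k=2
[3,4] S/NP  lex  "saw"
[0,4] S  >  k=3

[0,4] S   >
  [0,3] S/(S/NP)   <
    [0,2] S   <
      [0,1] "no" : S\N
      [1,2] "dog" : S\(S\N)
    [2,3] "liked" : (S/(S/NP))\S
  [3,4] "saw" : S/NP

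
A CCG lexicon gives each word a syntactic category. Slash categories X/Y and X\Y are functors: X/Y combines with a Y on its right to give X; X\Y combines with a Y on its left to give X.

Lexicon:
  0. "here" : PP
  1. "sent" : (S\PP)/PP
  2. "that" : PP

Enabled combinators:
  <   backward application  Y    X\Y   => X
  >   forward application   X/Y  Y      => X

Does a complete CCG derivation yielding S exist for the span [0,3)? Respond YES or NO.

[0,3] S   <
  [0,1] "here" : PP
  [1,3] S\PP   >
    [1,2] "sent" : (S\PP)/PP
    [2,3] "that" : PP

YES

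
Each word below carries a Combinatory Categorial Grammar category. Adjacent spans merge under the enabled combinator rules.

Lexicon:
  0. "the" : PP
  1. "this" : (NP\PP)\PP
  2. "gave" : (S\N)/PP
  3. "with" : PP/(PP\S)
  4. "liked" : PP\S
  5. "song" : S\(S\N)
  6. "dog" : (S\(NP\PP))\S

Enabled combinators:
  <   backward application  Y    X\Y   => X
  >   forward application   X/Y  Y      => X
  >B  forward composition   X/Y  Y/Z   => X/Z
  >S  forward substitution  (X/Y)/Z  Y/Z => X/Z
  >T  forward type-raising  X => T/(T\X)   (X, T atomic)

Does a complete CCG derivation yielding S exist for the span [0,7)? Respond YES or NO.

YES

[0,7] S   <
  [0,2] NP\PP   <
    [0,1] "the" : PP
    [1,2] "this" : (NP\PP)\PP
  [2,7] S\(NP\PP)   <
    [2,6] S   <
      [2,5] S\N   >
        [2,3] "gave" : (S\N)/PP
        [3,5] PP   >
          [3,4] "with" : PP/(PP\S)
          [4,5] "liked" : PP\S
      [5,6] "song" : S\(S\N)
    [6,7] "dog" : (S\(NP\PP))\S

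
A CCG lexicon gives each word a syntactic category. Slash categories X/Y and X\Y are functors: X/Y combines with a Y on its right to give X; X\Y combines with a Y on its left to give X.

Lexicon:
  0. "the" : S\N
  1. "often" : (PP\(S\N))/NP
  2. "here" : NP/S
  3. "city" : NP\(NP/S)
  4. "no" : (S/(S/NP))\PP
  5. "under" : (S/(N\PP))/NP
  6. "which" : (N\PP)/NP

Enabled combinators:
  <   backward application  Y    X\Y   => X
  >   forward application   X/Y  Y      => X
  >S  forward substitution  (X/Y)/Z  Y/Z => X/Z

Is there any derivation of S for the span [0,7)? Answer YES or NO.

YES

[0,7] S   >
  [0,5] S/(S/NP)   <
    [0,4] PP   <
      [0,1] "the" : S\N
      [1,4] PP\(S\N)   >
        [1,2] "often" : (PP\(S\N))/NP
        [2,4] NP   <
          [2,3] "here" : NP/S
          [3,4] "city" : NP\(NP/S)
    [4,5] "no" : (S/(S/NP))\PP
  [5,7] S/NP   >S
    [5,6] "under" : (S/(N\PP))/NP
    [6,7] "which" : (N\PP)/NP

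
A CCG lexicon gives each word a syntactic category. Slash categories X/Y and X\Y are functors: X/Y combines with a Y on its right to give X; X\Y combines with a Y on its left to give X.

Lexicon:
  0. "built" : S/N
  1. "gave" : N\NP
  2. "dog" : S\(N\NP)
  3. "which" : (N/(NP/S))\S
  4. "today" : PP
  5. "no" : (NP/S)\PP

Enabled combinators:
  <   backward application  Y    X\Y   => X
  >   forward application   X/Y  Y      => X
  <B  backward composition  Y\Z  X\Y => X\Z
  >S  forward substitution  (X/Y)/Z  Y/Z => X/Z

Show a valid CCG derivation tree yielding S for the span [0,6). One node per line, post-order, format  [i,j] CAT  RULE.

[0,1] S/N  lex  "built"
[1,2] N\NP  lex  "gave"
[2,3] S\(N\NP)  lex  "dog"
[1,3] S  <  k=2
[3,4] (N/(NP/S))\S  lex  "which"
[1,4] N/(NP/S)  <  k=3
[4,5] PP  lex  "today"
[5,6] (NP/S)\PP  lex  "no"
[4,6] NP/S  <  k=5
[1,6] N  >  k=4
[0,6] S  >  k=1

[0,6] S   >
  [0,1] "built" : S/N
  [1,6] N   >
    [1,4] N/(NP/S)   <
      [1,3] S   <
        [1,2] "gave" : N\NP
        [2,3] "dog" : S\(N\NP)
      [3,4] "which" : (N/(NP/S))\S
    [4,6] NP/S   <
      [4,5] "today" : PP
      [5,6] "no" : (NP/S)\PP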